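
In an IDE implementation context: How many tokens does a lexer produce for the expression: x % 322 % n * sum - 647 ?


Scanning 'x % 322 % n * sum - 647'
Token 1: 'x' -> identifier
Token 2: '%' -> operator
Token 3: '322' -> integer_literal
Token 4: '%' -> operator
Token 5: 'n' -> identifier
Token 6: '*' -> operator
Token 7: 'sum' -> identifier
Token 8: '-' -> operator
Token 9: '647' -> integer_literal
Total tokens: 9

9


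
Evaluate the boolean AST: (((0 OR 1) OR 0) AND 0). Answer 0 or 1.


Step 1: Evaluate inner node
  0 OR 1 = 1
Step 2: Evaluate next node
  1 OR 0 = 1
Step 3: Evaluate root node
  1 AND 0 = 0

0


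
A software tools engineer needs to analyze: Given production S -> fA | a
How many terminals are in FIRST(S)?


Production: S -> fA | a
Examining each alternative for leading terminals:
  S -> fA : first terminal = 'f'
  S -> a : first terminal = 'a'
FIRST(S) = {a, f}
Count: 2

2


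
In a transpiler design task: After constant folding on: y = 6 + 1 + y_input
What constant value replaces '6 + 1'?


Identifying constant sub-expression:
  Original: y = 6 + 1 + y_input
  6 and 1 are both compile-time constants
  Evaluating: 6 + 1 = 7
  After folding: y = 7 + y_input

7


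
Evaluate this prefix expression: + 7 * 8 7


Parsing prefix expression: + 7 * 8 7
Step 1: Innermost operation '* 8 7'
  8 * 7 = 56
Step 2: Outer operation '+ 7 [56]'
  7 + 56 = 63

63


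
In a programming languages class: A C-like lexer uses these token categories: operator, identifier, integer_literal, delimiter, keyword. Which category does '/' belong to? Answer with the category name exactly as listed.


Token: '/'
Checking categories:
  identifier: no
  integer_literal: no
  operator: YES
  keyword: no
  delimiter: no
Category: operator

operator


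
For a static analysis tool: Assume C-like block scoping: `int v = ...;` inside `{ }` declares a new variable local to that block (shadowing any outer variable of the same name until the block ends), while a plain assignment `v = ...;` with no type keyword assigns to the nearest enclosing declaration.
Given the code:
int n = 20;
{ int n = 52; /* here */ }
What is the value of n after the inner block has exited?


Analyzing scoping rules:
Outer scope: declares n = 20
Inner block: 'int n = 52;' declares a NEW n that shadows the outer one
When the block exits the inner n goes out of scope; the outer n was never modified -> 20
Result: 20

20


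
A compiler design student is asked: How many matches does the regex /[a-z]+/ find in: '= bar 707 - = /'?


Pattern: /[a-z]+/ (identifiers)
Input: '= bar 707 - = /'
Scanning for matches:
  Match 1: 'bar'
Total matches: 1

1


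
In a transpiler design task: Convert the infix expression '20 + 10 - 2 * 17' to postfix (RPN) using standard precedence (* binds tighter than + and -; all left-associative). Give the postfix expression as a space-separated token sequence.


Applying the shunting-yard algorithm:
  Operand 20 -> output
  Push '+' onto operator stack -> op-stack: [+]
  Operand 10 -> output
  See '-' (prec 1); top '+' (prec 1) >= it -> pop '+' to output
  Push '-' onto operator stack -> op-stack: [-]
  Operand 2 -> output
  Push '*' onto operator stack -> op-stack: [-, *]
  Operand 17 -> output
  End of input: pop '*' to output
  End of input: pop '-' to output
Postfix result: 20 10 + 2 17 * -

20 10 + 2 17 * -


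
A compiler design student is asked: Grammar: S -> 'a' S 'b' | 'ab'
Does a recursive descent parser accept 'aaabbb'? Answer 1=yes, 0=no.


Grammar accepts strings of the form a^n b^n (n >= 1)
Word: 'aaabbb'
Counting: 3 a's and 3 b's
Check: 3 == 3? Yes
Derivation (S -> aSb applied 2 time(s), then S -> ab): S => aSb => aaSbb => aaabbb
Accepted

1


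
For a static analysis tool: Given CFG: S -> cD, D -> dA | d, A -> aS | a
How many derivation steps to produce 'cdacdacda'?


Grammar: S -> cD, D -> dA | d, A -> aS | a
Deriving 'cdacdacda':
Step 1: S -> cD => cD
Step 2: D -> dA => cdA
Step 3: A -> aS => cdaS
Step 4: S -> cD => cdacD
Step 5: D -> dA => cdacdA
Step 6: A -> aS => cdacdaS
Step 7: S -> cD => cdacdacD
Step 8: D -> dA => cdacdacdA
Step 9: A -> a => cdacdacda
Total derivation steps: 9

9


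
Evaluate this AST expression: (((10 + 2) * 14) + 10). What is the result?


Expression: (((10 + 2) * 14) + 10)
Evaluating step by step:
  10 + 2 = 12
  12 * 14 = 168
  168 + 10 = 178
Result: 178

178


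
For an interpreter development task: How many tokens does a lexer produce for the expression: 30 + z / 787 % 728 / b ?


Scanning '30 + z / 787 % 728 / b'
Token 1: '30' -> integer_literal
Token 2: '+' -> operator
Token 3: 'z' -> identifier
Token 4: '/' -> operator
Token 5: '787' -> integer_literal
Token 6: '%' -> operator
Token 7: '728' -> integer_literal
Token 8: '/' -> operator
Token 9: 'b' -> identifier
Total tokens: 9

9


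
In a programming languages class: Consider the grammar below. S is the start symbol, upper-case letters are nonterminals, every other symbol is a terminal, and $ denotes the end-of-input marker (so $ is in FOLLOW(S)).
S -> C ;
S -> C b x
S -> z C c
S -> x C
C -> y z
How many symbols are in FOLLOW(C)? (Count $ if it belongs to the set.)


S is the start symbol and does not occur in any rule body, so FOLLOW(S) = {$}.
Examining every occurrence of C in a rule body:
  S -> C ; : C is followed by terminal ';' -> add ';'
  S -> C b x : C is followed by terminal 'b' -> add 'b'
  S -> z C c : C is followed by terminal 'c' -> add 'c'
  S -> x C : C is at the right end -> add FOLLOW(S) = {$}
  C -> y z : C does not occur in the body -> contributes nothing
FOLLOW(C) = {;, b, c, $}
Count: 4

4


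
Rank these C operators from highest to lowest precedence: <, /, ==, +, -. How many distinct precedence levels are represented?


Looking up precedence for each operator:
  < -> precedence 4
  / -> precedence 6
  == -> precedence 3
  + -> precedence 5
  - -> precedence 5
Sorted highest to lowest: /, +, -, <, ==
Distinct precedence values: [6, 5, 4, 3]
Number of distinct levels: 4

4


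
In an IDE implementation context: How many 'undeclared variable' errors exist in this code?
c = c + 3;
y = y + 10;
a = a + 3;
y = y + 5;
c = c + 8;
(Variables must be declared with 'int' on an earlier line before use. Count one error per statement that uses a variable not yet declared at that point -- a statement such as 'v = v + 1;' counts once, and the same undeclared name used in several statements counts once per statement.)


Scanning code line by line:
  Line 1: use 'c' -> ERROR (undeclared)
  Line 2: use 'y' -> ERROR (undeclared)
  Line 3: use 'a' -> ERROR (undeclared)
  Line 4: use 'y' -> ERROR (undeclared)
  Line 5: use 'c' -> ERROR (undeclared)
Total undeclared variable errors: 5

5


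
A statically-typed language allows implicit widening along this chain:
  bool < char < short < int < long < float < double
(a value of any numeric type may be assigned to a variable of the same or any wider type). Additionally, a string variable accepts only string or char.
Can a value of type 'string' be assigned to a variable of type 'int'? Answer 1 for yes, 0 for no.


Target variable type: int
Source value type: string
Rule: string cannot widen to any numeric type
Result: 0

0


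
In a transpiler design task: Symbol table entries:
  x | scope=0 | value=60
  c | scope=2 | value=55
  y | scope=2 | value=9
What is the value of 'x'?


Searching symbol table for 'x':
  x | scope=0 | value=60 <- MATCH
  c | scope=2 | value=55
  y | scope=2 | value=9
Found 'x' at scope 0 with value 60

60


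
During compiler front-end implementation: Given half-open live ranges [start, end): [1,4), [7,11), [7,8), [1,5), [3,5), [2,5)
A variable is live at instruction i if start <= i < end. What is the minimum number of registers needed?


Live ranges:
  Var0: [1, 4)
  Var1: [7, 11)
  Var2: [7, 8)
  Var3: [1, 5)
  Var4: [3, 5)
  Var5: [2, 5)
Sweep-line events (position, delta, active):
  pos=1 start -> active=1
  pos=1 start -> active=2
  pos=2 start -> active=3
  pos=3 start -> active=4
  pos=4 end -> active=3
  pos=5 end -> active=2
  pos=5 end -> active=1
  pos=5 end -> active=0
  pos=7 start -> active=1
  pos=7 start -> active=2
  pos=8 end -> active=1
  pos=11 end -> active=0
Maximum simultaneous active: 4
Minimum registers needed: 4

4


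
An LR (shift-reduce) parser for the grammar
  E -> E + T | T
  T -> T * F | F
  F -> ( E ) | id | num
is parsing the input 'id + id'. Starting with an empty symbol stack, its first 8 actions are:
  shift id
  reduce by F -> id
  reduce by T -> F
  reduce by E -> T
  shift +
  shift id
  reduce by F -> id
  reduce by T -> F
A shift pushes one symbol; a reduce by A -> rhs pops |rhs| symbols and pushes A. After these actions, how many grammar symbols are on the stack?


Tracking the symbol stack through each action:
  Action 1: shift 'id' : push -> stack = [id] (size 1)
  Action 2: reduce by F -> id : pop 1, push F -> stack = [F] (size 1)
  Action 3: reduce by T -> F : pop 1, push T -> stack = [T] (size 1)
  Action 4: reduce by E -> T : pop 1, push E -> stack = [E] (size 1)
  Action 5: shift '+' : push -> stack = [E, +] (size 2)
  Action 6: shift 'id' : push -> stack = [E, +, id] (size 3)
  Action 7: reduce by F -> id : pop 1, push F -> stack = [E, +, F] (size 3)
  Action 8: reduce by T -> F : pop 1, push T -> stack = [E, +, T] (size 3)
Final stack size: 3

3


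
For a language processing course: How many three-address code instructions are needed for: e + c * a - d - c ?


Expression: e + c * a - d - c
Generating three-address code (respecting * over +/- precedence):
  Instruction 1: t1 = c * a
  Instruction 2: t2 = e + t1
  Instruction 3: t3 = t2 - d
  Instruction 4: t4 = t3 - c
Total instructions: 4

4


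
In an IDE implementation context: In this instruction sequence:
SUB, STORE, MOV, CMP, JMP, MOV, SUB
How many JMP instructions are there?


Scanning instruction sequence for JMP:
  Position 1: SUB
  Position 2: STORE
  Position 3: MOV
  Position 4: CMP
  Position 5: JMP <- MATCH
  Position 6: MOV
  Position 7: SUB
Matches at positions: [5]
Total JMP count: 1

1


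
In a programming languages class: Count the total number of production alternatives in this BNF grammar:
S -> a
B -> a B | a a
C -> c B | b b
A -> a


Counting alternatives per rule:
  S: 1 alternative(s)
  B: 2 alternative(s)
  C: 2 alternative(s)
  A: 1 alternative(s)
Sum: 1 + 2 + 2 + 1 = 6

6


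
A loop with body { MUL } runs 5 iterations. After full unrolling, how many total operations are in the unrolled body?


Loop body operations: MUL (1 op per iteration)
Unrolling 5 iterations:
  Iteration 1: MUL (1 ops)
  Iteration 2: MUL (1 ops)
  Iteration 3: MUL (1 ops)
  Iteration 4: MUL (1 ops)
  Iteration 5: MUL (1 ops)
Total: 5 iterations * 1 ops/iter = 5 operations

5


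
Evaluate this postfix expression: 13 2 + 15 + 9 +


Processing tokens left to right:
Push 13, Push 2
Pop 13 and 2, compute 13 + 2 = 15, push 15
Push 15
Pop 15 and 15, compute 15 + 15 = 30, push 30
Push 9
Pop 30 and 9, compute 30 + 9 = 39, push 39
Stack result: 39

39


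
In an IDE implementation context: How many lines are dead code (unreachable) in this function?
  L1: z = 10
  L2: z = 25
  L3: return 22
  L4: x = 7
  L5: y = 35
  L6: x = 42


Analyzing control flow:
  L1: reachable (before return)
  L2: reachable (before return)
  L3: reachable (return statement)
  L4: DEAD (after return at L3)
  L5: DEAD (after return at L3)
  L6: DEAD (after return at L3)
Return at L3, total lines = 6
Dead lines: L4 through L6
Count: 3

3


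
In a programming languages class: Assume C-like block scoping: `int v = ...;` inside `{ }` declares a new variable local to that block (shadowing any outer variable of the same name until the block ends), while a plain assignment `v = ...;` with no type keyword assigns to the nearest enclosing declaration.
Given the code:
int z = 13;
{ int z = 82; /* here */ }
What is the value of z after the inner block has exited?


Analyzing scoping rules:
Outer scope: declares z = 13
Inner block: 'int z = 82;' declares a NEW z that shadows the outer one
When the block exits the inner z goes out of scope; the outer z was never modified -> 13
Result: 13

13


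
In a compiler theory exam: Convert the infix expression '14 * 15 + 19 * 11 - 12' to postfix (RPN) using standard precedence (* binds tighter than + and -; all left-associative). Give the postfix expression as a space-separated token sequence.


Applying the shunting-yard algorithm:
  Operand 14 -> output
  Push '*' onto operator stack -> op-stack: [*]
  Operand 15 -> output
  See '+' (prec 1); top '*' (prec 2) >= it -> pop '*' to output
  Push '+' onto operator stack -> op-stack: [+]
  Operand 19 -> output
  Push '*' onto operator stack -> op-stack: [+, *]
  Operand 11 -> output
  See '-' (prec 1); top '*' (prec 2) >= it -> pop '*' to output
  See '-' (prec 1); top '+' (prec 1) >= it -> pop '+' to output
  Push '-' onto operator stack -> op-stack: [-]
  Operand 12 -> output
  End of input: pop '-' to output
Postfix result: 14 15 * 19 11 * + 12 -

14 15 * 19 11 * + 12 -


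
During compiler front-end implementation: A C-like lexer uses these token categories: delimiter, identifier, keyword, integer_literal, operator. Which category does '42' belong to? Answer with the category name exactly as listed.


Token: '42'
Checking categories:
  identifier: no
  integer_literal: YES
  operator: no
  keyword: no
  delimiter: no
Category: integer_literal

integer_literal


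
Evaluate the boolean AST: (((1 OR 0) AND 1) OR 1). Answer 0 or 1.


Step 1: Evaluate inner node
  1 OR 0 = 1
Step 2: Evaluate next node
  1 AND 1 = 1
Step 3: Evaluate root node
  1 OR 1 = 1

1


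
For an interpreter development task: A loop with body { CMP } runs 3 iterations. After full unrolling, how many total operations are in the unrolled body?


Loop body operations: CMP (1 op per iteration)
Unrolling 3 iterations:
  Iteration 1: CMP (1 ops)
  Iteration 2: CMP (1 ops)
  Iteration 3: CMP (1 ops)
Total: 3 iterations * 1 ops/iter = 3 operations

3


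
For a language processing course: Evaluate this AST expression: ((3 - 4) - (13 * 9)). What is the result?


Expression: ((3 - 4) - (13 * 9))
Evaluating step by step:
  3 - 4 = -1
  13 * 9 = 117
  -1 - 117 = -118
Result: -118

-118


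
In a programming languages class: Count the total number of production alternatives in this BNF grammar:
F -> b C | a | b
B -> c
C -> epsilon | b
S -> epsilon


Counting alternatives per rule:
  F: 3 alternative(s)
  B: 1 alternative(s)
  C: 2 alternative(s)
  S: 1 alternative(s)
Sum: 3 + 1 + 2 + 1 = 7

7


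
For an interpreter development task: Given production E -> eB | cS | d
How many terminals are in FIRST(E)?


Production: E -> eB | cS | d
Examining each alternative for leading terminals:
  E -> eB : first terminal = 'e'
  E -> cS : first terminal = 'c'
  E -> d : first terminal = 'd'
FIRST(E) = {c, d, e}
Count: 3

3


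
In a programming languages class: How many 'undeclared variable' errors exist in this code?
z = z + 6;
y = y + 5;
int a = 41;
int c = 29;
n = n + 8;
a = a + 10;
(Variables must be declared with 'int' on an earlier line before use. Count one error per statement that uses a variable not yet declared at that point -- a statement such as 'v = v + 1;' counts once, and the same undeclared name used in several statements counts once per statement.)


Scanning code line by line:
  Line 1: use 'z' -> ERROR (undeclared)
  Line 2: use 'y' -> ERROR (undeclared)
  Line 3: declare 'a' -> declared = ['a']
  Line 4: declare 'c' -> declared = ['a', 'c']
  Line 5: use 'n' -> ERROR (undeclared)
  Line 6: use 'a' -> OK (declared)
Total undeclared variable errors: 3

3


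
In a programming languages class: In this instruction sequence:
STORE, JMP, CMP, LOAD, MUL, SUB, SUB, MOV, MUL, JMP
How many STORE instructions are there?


Scanning instruction sequence for STORE:
  Position 1: STORE <- MATCH
  Position 2: JMP
  Position 3: CMP
  Position 4: LOAD
  Position 5: MUL
  Position 6: SUB
  Position 7: SUB
  Position 8: MOV
  Position 9: MUL
  Position 10: JMP
Matches at positions: [1]
Total STORE count: 1

1


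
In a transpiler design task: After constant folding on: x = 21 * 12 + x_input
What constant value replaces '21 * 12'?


Identifying constant sub-expression:
  Original: x = 21 * 12 + x_input
  21 and 12 are both compile-time constants
  Evaluating: 21 * 12 = 252
  After folding: x = 252 + x_input

252


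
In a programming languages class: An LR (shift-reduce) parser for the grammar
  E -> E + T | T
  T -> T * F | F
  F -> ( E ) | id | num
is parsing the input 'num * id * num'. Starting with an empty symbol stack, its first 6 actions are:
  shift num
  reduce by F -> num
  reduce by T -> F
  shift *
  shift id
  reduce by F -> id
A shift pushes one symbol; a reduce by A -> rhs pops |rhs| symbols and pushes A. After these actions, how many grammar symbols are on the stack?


Tracking the symbol stack through each action:
  Action 1: shift 'num' : push -> stack = [num] (size 1)
  Action 2: reduce by F -> num : pop 1, push F -> stack = [F] (size 1)
  Action 3: reduce by T -> F : pop 1, push T -> stack = [T] (size 1)
  Action 4: shift '*' : push -> stack = [T, *] (size 2)
  Action 5: shift 'id' : push -> stack = [T, *, id] (size 3)
  Action 6: reduce by F -> id : pop 1, push F -> stack = [T, *, F] (size 3)
Final stack size: 3

3


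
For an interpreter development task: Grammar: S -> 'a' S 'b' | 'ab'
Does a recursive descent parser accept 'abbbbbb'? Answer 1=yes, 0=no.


Grammar accepts strings of the form a^n b^n (n >= 1)
Word: 'abbbbbb'
Counting: 1 a's and 6 b's
Check: 1 == 6? No
Mismatch: a-count != b-count
Rejected

0


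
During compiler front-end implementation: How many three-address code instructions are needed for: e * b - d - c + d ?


Expression: e * b - d - c + d
Generating three-address code (respecting * over +/- precedence):
  Instruction 1: t1 = e * b
  Instruction 2: t2 = t1 - d
  Instruction 3: t3 = t2 - c
  Instruction 4: t4 = t3 + d
Total instructions: 4

4


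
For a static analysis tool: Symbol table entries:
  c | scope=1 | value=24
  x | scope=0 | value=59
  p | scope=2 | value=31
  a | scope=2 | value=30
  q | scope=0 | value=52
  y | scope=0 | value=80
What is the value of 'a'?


Searching symbol table for 'a':
  c | scope=1 | value=24
  x | scope=0 | value=59
  p | scope=2 | value=31
  a | scope=2 | value=30 <- MATCH
  q | scope=0 | value=52
  y | scope=0 | value=80
Found 'a' at scope 2 with value 30

30


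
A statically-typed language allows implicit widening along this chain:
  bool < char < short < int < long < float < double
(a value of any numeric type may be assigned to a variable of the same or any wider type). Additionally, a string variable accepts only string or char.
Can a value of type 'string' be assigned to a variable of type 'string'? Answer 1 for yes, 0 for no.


Target variable type: string
Source value type: string
Rule: string accepts only {string, char}
  source 'string' in {string, char}? Yes
Result: 1

1


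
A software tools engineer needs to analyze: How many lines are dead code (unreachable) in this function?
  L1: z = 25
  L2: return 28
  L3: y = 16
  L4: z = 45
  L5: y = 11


Analyzing control flow:
  L1: reachable (before return)
  L2: reachable (return statement)
  L3: DEAD (after return at L2)
  L4: DEAD (after return at L2)
  L5: DEAD (after return at L2)
Return at L2, total lines = 5
Dead lines: L3 through L5
Count: 3

3


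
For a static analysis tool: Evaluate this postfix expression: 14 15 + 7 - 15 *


Processing tokens left to right:
Push 14, Push 15
Pop 14 and 15, compute 14 + 15 = 29, push 29
Push 7
Pop 29 and 7, compute 29 - 7 = 22, push 22
Push 15
Pop 22 and 15, compute 22 * 15 = 330, push 330
Stack result: 330

330


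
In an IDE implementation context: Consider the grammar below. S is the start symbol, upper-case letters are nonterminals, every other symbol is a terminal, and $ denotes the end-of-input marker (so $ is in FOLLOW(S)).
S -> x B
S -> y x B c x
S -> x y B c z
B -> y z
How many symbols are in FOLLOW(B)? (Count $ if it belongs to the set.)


S is the start symbol and does not occur in any rule body, so FOLLOW(S) = {$}.
Examining every occurrence of B in a rule body:
  S -> x B : B is at the right end -> add FOLLOW(S) = {$}
  S -> y x B c x : B is followed by terminal 'c' -> add 'c'
  S -> x y B c z : B is followed by terminal 'c' -> add 'c' (already in the set)
  B -> y z : B does not occur in the body -> contributes nothing
FOLLOW(B) = {c, $}
Count: 2

2


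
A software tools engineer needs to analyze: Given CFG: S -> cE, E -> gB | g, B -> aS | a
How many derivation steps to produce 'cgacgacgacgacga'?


Grammar: S -> cE, E -> gB | g, B -> aS | a
Deriving 'cgacgacgacgacga':
Step 1: S -> cE => cE
Step 2: E -> gB => cgB
Step 3: B -> aS => cgaS
Step 4: S -> cE => cgacE
Step 5: E -> gB => cgacgB
Step 6: B -> aS => cgacgaS
Step 7: S -> cE => cgacgacE
Step 8: E -> gB => cgacgacgB
Step 9: B -> aS => cgacgacgaS
Step 10: S -> cE => cgacgacgacE
Step 11: E -> gB => cgacgacgacgB
Step 12: B -> aS => cgacgacgacgaS
Step 13: S -> cE => cgacgacgacgacE
Step 14: E -> gB => cgacgacgacgacgB
Step 15: B -> a => cgacgacgacgacga
Total derivation steps: 15

15


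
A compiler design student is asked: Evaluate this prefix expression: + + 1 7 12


Parsing prefix expression: + + 1 7 12
Step 1: Innermost operation '+ 1 7'
  1 + 7 = 8
Step 2: Outer operation '+ [8] 12'
  8 + 12 = 20

20


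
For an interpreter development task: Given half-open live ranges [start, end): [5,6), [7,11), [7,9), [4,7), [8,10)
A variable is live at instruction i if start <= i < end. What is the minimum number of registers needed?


Live ranges:
  Var0: [5, 6)
  Var1: [7, 11)
  Var2: [7, 9)
  Var3: [4, 7)
  Var4: [8, 10)
Sweep-line events (position, delta, active):
  pos=4 start -> active=1
  pos=5 start -> active=2
  pos=6 end -> active=1
  pos=7 end -> active=0
  pos=7 start -> active=1
  pos=7 start -> active=2
  pos=8 start -> active=3
  pos=9 end -> active=2
  pos=10 end -> active=1
  pos=11 end -> active=0
Maximum simultaneous active: 3
Minimum registers needed: 3

3


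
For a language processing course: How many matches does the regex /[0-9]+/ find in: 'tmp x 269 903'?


Pattern: /[0-9]+/ (int literals)
Input: 'tmp x 269 903'
Scanning for matches:
  Match 1: '269'
  Match 2: '903'
Total matches: 2

2


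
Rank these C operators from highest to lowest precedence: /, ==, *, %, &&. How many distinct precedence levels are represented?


Looking up precedence for each operator:
  / -> precedence 6
  == -> precedence 3
  * -> precedence 6
  % -> precedence 6
  && -> precedence 2
Sorted highest to lowest: /, *, %, ==, &&
Distinct precedence values: [6, 3, 2]
Number of distinct levels: 3

3


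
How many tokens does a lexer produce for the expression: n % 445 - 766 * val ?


Scanning 'n % 445 - 766 * val'
Token 1: 'n' -> identifier
Token 2: '%' -> operator
Token 3: '445' -> integer_literal
Token 4: '-' -> operator
Token 5: '766' -> integer_literal
Token 6: '*' -> operator
Token 7: 'val' -> identifier
Total tokens: 7

7


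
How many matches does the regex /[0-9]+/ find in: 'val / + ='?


Pattern: /[0-9]+/ (int literals)
Input: 'val / + ='
Scanning for matches:
Total matches: 0

0


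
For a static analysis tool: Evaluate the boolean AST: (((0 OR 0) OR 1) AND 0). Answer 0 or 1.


Step 1: Evaluate inner node
  0 OR 0 = 0
Step 2: Evaluate next node
  0 OR 1 = 1
Step 3: Evaluate root node
  1 AND 0 = 0

0


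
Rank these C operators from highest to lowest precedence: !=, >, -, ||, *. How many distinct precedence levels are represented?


Looking up precedence for each operator:
  != -> precedence 3
  > -> precedence 4
  - -> precedence 5
  || -> precedence 1
  * -> precedence 6
Sorted highest to lowest: *, -, >, !=, ||
Distinct precedence values: [6, 5, 4, 3, 1]
Number of distinct levels: 5

5


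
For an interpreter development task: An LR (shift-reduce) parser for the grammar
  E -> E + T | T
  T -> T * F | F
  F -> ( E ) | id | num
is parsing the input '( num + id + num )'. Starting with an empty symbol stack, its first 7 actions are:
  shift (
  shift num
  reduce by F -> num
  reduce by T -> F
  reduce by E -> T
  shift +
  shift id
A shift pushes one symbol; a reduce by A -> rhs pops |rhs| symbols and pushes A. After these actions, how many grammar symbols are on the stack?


Tracking the symbol stack through each action:
  Action 1: shift '(' : push -> stack = [(] (size 1)
  Action 2: shift 'num' : push -> stack = [(, num] (size 2)
  Action 3: reduce by F -> num : pop 1, push F -> stack = [(, F] (size 2)
  Action 4: reduce by T -> F : pop 1, push T -> stack = [(, T] (size 2)
  Action 5: reduce by E -> T : pop 1, push E -> stack = [(, E] (size 2)
  Action 6: shift '+' : push -> stack = [(, E, +] (size 3)
  Action 7: shift 'id' : push -> stack = [(, E, +, id] (size 4)
Final stack size: 4

4


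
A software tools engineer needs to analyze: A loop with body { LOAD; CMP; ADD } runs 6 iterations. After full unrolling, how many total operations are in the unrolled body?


Loop body operations: LOAD, CMP, ADD (3 ops per iteration)
Unrolling 6 iterations:
  Iteration 1: LOAD, CMP, ADD (3 ops)
  Iteration 2: LOAD, CMP, ADD (3 ops)
  Iteration 3: LOAD, CMP, ADD (3 ops)
  Iteration 4: LOAD, CMP, ADD (3 ops)
  Iteration 5: LOAD, CMP, ADD (3 ops)
  Iteration 6: LOAD, CMP, ADD (3 ops)
Total: 6 iterations * 3 ops/iter = 18 operations

18


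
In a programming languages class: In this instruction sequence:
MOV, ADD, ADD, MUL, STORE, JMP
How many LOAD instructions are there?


Scanning instruction sequence for LOAD:
  Position 1: MOV
  Position 2: ADD
  Position 3: ADD
  Position 4: MUL
  Position 5: STORE
  Position 6: JMP
Matches at positions: []
Total LOAD count: 0

0


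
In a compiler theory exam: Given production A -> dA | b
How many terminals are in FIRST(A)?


Production: A -> dA | b
Examining each alternative for leading terminals:
  A -> dA : first terminal = 'd'
  A -> b : first terminal = 'b'
FIRST(A) = {b, d}
Count: 2

2


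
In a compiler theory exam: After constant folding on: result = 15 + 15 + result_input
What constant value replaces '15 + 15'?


Identifying constant sub-expression:
  Original: result = 15 + 15 + result_input
  15 and 15 are both compile-time constants
  Evaluating: 15 + 15 = 30
  After folding: result = 30 + result_input

30


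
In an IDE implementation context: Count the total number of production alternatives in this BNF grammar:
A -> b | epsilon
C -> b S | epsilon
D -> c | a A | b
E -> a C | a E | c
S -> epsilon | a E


Counting alternatives per rule:
  A: 2 alternative(s)
  C: 2 alternative(s)
  D: 3 alternative(s)
  E: 3 alternative(s)
  S: 2 alternative(s)
Sum: 2 + 2 + 3 + 3 + 2 = 12

12


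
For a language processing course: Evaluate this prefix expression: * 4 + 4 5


Parsing prefix expression: * 4 + 4 5
Step 1: Innermost operation '+ 4 5'
  4 + 5 = 9
Step 2: Outer operation '* 4 [9]'
  4 * 9 = 36

36


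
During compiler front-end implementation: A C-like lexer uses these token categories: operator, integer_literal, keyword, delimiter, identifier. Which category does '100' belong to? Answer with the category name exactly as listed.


Token: '100'
Checking categories:
  identifier: no
  integer_literal: YES
  operator: no
  keyword: no
  delimiter: no
Category: integer_literal

integer_literal


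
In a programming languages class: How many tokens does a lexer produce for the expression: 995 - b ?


Scanning '995 - b'
Token 1: '995' -> integer_literal
Token 2: '-' -> operator
Token 3: 'b' -> identifier
Total tokens: 3

3


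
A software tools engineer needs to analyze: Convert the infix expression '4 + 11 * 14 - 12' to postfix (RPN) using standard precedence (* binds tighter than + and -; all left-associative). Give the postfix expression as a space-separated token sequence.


Applying the shunting-yard algorithm:
  Operand 4 -> output
  Push '+' onto operator stack -> op-stack: [+]
  Operand 11 -> output
  Push '*' onto operator stack -> op-stack: [+, *]
  Operand 14 -> output
  See '-' (prec 1); top '*' (prec 2) >= it -> pop '*' to output
  See '-' (prec 1); top '+' (prec 1) >= it -> pop '+' to output
  Push '-' onto operator stack -> op-stack: [-]
  Operand 12 -> output
  End of input: pop '-' to output
Postfix result: 4 11 14 * + 12 -

4 11 14 * + 12 -


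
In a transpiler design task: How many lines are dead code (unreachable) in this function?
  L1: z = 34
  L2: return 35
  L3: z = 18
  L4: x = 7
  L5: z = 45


Analyzing control flow:
  L1: reachable (before return)
  L2: reachable (return statement)
  L3: DEAD (after return at L2)
  L4: DEAD (after return at L2)
  L5: DEAD (after return at L2)
Return at L2, total lines = 5
Dead lines: L3 through L5
Count: 3

3


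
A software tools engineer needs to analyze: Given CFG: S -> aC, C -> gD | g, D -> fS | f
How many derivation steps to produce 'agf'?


Grammar: S -> aC, C -> gD | g, D -> fS | f
Deriving 'agf':
Step 1: S -> aC => aC
Step 2: C -> gD => agD
Step 3: D -> f => agf
Total derivation steps: 3

3


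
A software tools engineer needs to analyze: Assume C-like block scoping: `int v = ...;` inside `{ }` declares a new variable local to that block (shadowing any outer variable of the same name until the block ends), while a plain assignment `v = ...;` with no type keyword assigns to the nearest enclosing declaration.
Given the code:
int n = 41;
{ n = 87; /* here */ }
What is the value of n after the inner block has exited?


Analyzing scoping rules:
Outer scope: declares n = 41
Inner block: 'n = 87;' has no type keyword, so it is an assignment to the outer n (no shadowing)
The assignment changed the outer variable itself, so the new value persists after the block -> 87
Result: 87

87


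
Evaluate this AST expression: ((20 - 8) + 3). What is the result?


Expression: ((20 - 8) + 3)
Evaluating step by step:
  20 - 8 = 12
  12 + 3 = 15
Result: 15

15


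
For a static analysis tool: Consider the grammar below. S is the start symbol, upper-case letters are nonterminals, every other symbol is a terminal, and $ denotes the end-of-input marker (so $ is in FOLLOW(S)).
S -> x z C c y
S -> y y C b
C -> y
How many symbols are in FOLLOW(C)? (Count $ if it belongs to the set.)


S is the start symbol and does not occur in any rule body, so FOLLOW(S) = {$}.
Examining every occurrence of C in a rule body:
  S -> x z C c y : C is followed by terminal 'c' -> add 'c'
  S -> y y C b : C is followed by terminal 'b' -> add 'b'
  C -> y : C does not occur in the body -> contributes nothing
FOLLOW(C) = {b, c}
Count: 2

2


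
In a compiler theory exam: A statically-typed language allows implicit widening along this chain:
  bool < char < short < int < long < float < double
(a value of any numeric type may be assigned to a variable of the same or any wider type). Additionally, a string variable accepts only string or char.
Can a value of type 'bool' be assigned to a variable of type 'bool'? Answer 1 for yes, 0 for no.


Target variable type: bool
Source value type: bool
Numeric ranks: bool=0, bool=0
Widening allowed iff rank(source) <= rank(target): 0 <= 0? Yes
Result: 1

1


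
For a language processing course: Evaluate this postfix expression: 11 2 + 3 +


Processing tokens left to right:
Push 11, Push 2
Pop 11 and 2, compute 11 + 2 = 13, push 13
Push 3
Pop 13 and 3, compute 13 + 3 = 16, push 16
Stack result: 16

16


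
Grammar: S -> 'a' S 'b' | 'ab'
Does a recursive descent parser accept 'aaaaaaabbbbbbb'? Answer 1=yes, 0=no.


Grammar accepts strings of the form a^n b^n (n >= 1)
Word: 'aaaaaaabbbbbbb'
Counting: 7 a's and 7 b's
Check: 7 == 7? Yes
Derivation (S -> aSb applied 6 time(s), then S -> ab): S => aSb => aaSbb => aaaSbbb => aaaaSbbbb => aaaaaSbbbbb => aaaaaaSbbbbbb => aaaaaaabbbbbbb
Accepted

1


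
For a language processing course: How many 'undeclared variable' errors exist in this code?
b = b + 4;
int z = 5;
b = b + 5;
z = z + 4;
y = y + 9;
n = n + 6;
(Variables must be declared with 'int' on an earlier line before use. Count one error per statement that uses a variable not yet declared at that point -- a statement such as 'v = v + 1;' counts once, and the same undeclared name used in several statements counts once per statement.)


Scanning code line by line:
  Line 1: use 'b' -> ERROR (undeclared)
  Line 2: declare 'z' -> declared = ['z']
  Line 3: use 'b' -> ERROR (undeclared)
  Line 4: use 'z' -> OK (declared)
  Line 5: use 'y' -> ERROR (undeclared)
  Line 6: use 'n' -> ERROR (undeclared)
Total undeclared variable errors: 4

4


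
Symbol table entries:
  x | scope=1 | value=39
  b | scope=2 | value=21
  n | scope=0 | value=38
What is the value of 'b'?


Searching symbol table for 'b':
  x | scope=1 | value=39
  b | scope=2 | value=21 <- MATCH
  n | scope=0 | value=38
Found 'b' at scope 2 with value 21

21


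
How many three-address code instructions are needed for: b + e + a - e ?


Expression: b + e + a - e
Generating three-address code (respecting * over +/- precedence):
  Instruction 1: t1 = b + e
  Instruction 2: t2 = t1 + a
  Instruction 3: t3 = t2 - e
Total instructions: 3

3


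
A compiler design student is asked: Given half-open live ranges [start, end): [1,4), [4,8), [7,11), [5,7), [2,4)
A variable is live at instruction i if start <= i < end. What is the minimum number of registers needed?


Live ranges:
  Var0: [1, 4)
  Var1: [4, 8)
  Var2: [7, 11)
  Var3: [5, 7)
  Var4: [2, 4)
Sweep-line events (position, delta, active):
  pos=1 start -> active=1
  pos=2 start -> active=2
  pos=4 end -> active=1
  pos=4 end -> active=0
  pos=4 start -> active=1
  pos=5 start -> active=2
  pos=7 end -> active=1
  pos=7 start -> active=2
  pos=8 end -> active=1
  pos=11 end -> active=0
Maximum simultaneous active: 2
Minimum registers needed: 2

2


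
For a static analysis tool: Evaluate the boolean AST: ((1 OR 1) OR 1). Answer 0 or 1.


Step 1: Evaluate inner node
  1 OR 1 = 1
Step 2: Evaluate root node
  1 OR 1 = 1

1


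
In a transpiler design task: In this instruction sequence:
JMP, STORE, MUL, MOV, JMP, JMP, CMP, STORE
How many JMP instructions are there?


Scanning instruction sequence for JMP:
  Position 1: JMP <- MATCH
  Position 2: STORE
  Position 3: MUL
  Position 4: MOV
  Position 5: JMP <- MATCH
  Position 6: JMP <- MATCH
  Position 7: CMP
  Position 8: STORE
Matches at positions: [1, 5, 6]
Total JMP count: 3

3


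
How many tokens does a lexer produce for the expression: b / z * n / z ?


Scanning 'b / z * n / z'
Token 1: 'b' -> identifier
Token 2: '/' -> operator
Token 3: 'z' -> identifier
Token 4: '*' -> operator
Token 5: 'n' -> identifier
Token 6: '/' -> operator
Token 7: 'z' -> identifier
Total tokens: 7

7


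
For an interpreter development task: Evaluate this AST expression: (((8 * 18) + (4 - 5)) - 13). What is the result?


Expression: (((8 * 18) + (4 - 5)) - 13)
Evaluating step by step:
  8 * 18 = 144
  4 - 5 = -1
  144 + -1 = 143
  143 - 13 = 130
Result: 130

130


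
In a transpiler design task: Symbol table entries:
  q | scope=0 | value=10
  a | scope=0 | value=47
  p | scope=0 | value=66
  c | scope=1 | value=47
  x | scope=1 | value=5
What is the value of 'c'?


Searching symbol table for 'c':
  q | scope=0 | value=10
  a | scope=0 | value=47
  p | scope=0 | value=66
  c | scope=1 | value=47 <- MATCH
  x | scope=1 | value=5
Found 'c' at scope 1 with value 47

47


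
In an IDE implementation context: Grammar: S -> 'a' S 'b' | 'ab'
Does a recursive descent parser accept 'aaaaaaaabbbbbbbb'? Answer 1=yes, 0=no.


Grammar accepts strings of the form a^n b^n (n >= 1)
Word: 'aaaaaaaabbbbbbbb'
Counting: 8 a's and 8 b's
Check: 8 == 8? Yes
Derivation (S -> aSb applied 7 time(s), then S -> ab): S => aSb => aaSbb => aaaSbbb => aaaaSbbbb => aaaaaSbbbbb => aaaaaaSbbbbbb => aaaaaaaSbbbbbbb => aaaaaaaabbbbbbbb
Accepted

1


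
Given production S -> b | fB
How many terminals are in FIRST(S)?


Production: S -> b | fB
Examining each alternative for leading terminals:
  S -> b : first terminal = 'b'
  S -> fB : first terminal = 'f'
FIRST(S) = {b, f}
Count: 2

2


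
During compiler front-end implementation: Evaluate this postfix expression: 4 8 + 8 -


Processing tokens left to right:
Push 4, Push 8
Pop 4 and 8, compute 4 + 8 = 12, push 12
Push 8
Pop 12 and 8, compute 12 - 8 = 4, push 4
Stack result: 4

4


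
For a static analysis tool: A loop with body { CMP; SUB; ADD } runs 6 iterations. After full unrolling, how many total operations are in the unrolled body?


Loop body operations: CMP, SUB, ADD (3 ops per iteration)
Unrolling 6 iterations:
  Iteration 1: CMP, SUB, ADD (3 ops)
  Iteration 2: CMP, SUB, ADD (3 ops)
  Iteration 3: CMP, SUB, ADD (3 ops)
  Iteration 4: CMP, SUB, ADD (3 ops)
  Iteration 5: CMP, SUB, ADD (3 ops)
  Iteration 6: CMP, SUB, ADD (3 ops)
Total: 6 iterations * 3 ops/iter = 18 operations

18


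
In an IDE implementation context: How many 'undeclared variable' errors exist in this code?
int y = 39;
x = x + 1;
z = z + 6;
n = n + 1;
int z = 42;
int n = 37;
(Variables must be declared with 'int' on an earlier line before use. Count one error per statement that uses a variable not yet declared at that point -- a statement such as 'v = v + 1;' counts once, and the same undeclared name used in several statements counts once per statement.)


Scanning code line by line:
  Line 1: declare 'y' -> declared = ['y']
  Line 2: use 'x' -> ERROR (undeclared)
  Line 3: use 'z' -> ERROR (undeclared)
  Line 4: use 'n' -> ERROR (undeclared)
  Line 5: declare 'z' -> declared = ['y', 'z']
  Line 6: declare 'n' -> declared = ['n', 'y', 'z']
Total undeclared variable errors: 3

3


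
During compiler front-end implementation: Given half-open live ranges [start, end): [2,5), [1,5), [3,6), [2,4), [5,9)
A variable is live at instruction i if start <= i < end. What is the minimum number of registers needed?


Live ranges:
  Var0: [2, 5)
  Var1: [1, 5)
  Var2: [3, 6)
  Var3: [2, 4)
  Var4: [5, 9)
Sweep-line events (position, delta, active):
  pos=1 start -> active=1
  pos=2 start -> active=2
  pos=2 start -> active=3
  pos=3 start -> active=4
  pos=4 end -> active=3
  pos=5 end -> active=2
  pos=5 end -> active=1
  pos=5 start -> active=2
  pos=6 end -> active=1
  pos=9 end -> active=0
Maximum simultaneous active: 4
Minimum registers needed: 4

4


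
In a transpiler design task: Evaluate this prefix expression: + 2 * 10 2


Parsing prefix expression: + 2 * 10 2
Step 1: Innermost operation '* 10 2'
  10 * 2 = 20
Step 2: Outer operation '+ 2 [20]'
  2 + 20 = 22

22


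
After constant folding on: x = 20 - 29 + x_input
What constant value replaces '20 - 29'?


Identifying constant sub-expression:
  Original: x = 20 - 29 + x_input
  20 and 29 are both compile-time constants
  Evaluating: 20 - 29 = -9
  After folding: x = -9 + x_input

-9


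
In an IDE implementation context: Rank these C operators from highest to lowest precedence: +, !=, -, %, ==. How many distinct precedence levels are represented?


Looking up precedence for each operator:
  + -> precedence 5
  != -> precedence 3
  - -> precedence 5
  % -> precedence 6
  == -> precedence 3
Sorted highest to lowest: %, +, -, !=, ==
Distinct precedence values: [6, 5, 3]
Number of distinct levels: 3

3


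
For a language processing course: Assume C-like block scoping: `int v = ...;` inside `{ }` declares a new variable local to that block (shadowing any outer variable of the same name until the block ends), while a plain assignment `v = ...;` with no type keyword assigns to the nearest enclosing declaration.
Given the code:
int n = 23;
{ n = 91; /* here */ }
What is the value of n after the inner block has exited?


Analyzing scoping rules:
Outer scope: declares n = 23
Inner block: 'n = 91;' has no type keyword, so it is an assignment to the outer n (no shadowing)
The assignment changed the outer variable itself, so the new value persists after the block -> 91
Result: 91

91
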